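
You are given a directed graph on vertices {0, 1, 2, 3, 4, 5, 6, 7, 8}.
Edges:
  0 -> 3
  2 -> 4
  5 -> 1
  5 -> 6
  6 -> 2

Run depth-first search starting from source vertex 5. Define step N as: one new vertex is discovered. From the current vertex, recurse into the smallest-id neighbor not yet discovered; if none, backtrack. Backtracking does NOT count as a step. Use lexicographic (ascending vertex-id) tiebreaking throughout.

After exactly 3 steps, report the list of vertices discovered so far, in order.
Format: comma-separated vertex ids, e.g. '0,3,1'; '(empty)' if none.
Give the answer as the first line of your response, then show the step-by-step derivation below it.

5,1,6

step 1: discover 5; path=5; order=5
step 2: discover 1; path=5>1; order=5,1
step 3: discover 6; path=5>6; order=5,1,6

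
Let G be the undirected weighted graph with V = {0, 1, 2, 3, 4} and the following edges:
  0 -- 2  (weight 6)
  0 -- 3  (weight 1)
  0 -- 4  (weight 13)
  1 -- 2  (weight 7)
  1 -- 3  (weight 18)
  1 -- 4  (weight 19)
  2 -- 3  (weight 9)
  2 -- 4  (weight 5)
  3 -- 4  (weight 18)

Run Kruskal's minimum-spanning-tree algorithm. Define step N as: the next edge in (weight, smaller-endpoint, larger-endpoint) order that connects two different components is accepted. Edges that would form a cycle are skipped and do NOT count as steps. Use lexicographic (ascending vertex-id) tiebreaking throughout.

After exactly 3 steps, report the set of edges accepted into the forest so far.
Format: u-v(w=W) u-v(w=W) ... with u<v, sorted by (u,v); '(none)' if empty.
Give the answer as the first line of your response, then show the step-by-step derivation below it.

0-2(w=6) 0-3(w=1) 2-4(w=5)

step 1: add edge 0-3 (w=1); MST = {0-3(w=1)}
step 2: add edge 2-4 (w=5); MST = {0-3(w=1) 2-4(w=5)}
step 3: add edge 0-2 (w=6); MST = {0-2(w=6) 0-3(w=1) 2-4(w=5)}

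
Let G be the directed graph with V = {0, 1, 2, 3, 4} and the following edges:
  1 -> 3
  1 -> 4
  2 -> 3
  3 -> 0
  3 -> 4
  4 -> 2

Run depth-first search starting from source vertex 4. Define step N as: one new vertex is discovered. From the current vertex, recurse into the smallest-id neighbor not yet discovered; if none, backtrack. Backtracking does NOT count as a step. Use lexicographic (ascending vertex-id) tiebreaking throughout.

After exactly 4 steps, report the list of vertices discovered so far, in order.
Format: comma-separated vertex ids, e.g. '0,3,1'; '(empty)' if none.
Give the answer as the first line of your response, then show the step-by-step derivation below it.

4,2,3,0

step 1: discover 4; path=4; order=4
step 2: discover 2; path=4>2; order=4,2
step 3: discover 3; path=4>2>3; order=4,2,3
step 4: discover 0; path=4>2>3>0; order=4,2,3,0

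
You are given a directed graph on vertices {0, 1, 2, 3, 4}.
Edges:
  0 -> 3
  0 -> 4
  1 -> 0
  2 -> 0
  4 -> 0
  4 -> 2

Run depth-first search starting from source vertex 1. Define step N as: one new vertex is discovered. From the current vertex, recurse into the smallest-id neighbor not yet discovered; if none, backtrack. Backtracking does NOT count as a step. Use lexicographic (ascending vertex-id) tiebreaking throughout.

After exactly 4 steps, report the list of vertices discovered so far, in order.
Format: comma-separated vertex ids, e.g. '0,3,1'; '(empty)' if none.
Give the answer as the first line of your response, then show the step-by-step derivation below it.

1,0,3,4

step 1: discover 1; path=1; order=1
step 2: discover 0; path=1>0; order=1,0
step 3: discover 3; path=1>0>3; order=1,0,3
step 4: discover 4; path=1>0>4; order=1,0,3,4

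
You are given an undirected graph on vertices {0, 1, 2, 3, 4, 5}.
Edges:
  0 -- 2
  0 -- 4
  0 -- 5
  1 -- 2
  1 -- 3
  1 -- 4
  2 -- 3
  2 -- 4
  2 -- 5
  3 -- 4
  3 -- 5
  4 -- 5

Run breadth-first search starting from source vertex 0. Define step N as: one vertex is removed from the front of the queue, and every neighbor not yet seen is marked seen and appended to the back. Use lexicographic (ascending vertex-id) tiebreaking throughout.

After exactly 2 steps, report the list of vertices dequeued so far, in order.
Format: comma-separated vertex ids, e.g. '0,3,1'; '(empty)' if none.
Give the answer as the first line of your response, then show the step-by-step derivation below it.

0,2

step 1: dequeue 0; queue=[2,4,5]; order=0
step 2: dequeue 2; queue=[4,5,1,3]; order=0,2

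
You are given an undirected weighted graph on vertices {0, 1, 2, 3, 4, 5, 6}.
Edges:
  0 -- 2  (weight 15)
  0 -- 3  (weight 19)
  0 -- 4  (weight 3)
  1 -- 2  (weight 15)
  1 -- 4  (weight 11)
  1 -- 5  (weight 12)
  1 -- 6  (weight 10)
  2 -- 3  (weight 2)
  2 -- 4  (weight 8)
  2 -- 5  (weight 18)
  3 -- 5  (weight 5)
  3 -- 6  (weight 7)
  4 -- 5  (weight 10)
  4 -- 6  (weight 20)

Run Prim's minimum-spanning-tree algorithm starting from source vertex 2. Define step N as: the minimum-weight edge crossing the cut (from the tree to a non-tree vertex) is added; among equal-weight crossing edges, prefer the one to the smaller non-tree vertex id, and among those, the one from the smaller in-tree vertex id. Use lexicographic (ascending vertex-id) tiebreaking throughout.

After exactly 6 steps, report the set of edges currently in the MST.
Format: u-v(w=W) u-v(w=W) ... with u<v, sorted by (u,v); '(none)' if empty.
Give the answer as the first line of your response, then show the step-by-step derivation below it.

0-4(w=3) 1-6(w=10) 2-3(w=2) 2-4(w=8) 3-5(w=5) 3-6(w=7)

step 1: add edge 2-3 (w=2); MST = {2-3(w=2)}
step 2: add edge 3-5 (w=5); MST = {2-3(w=2) 3-5(w=5)}
step 3: add edge 3-6 (w=7); MST = {2-3(w=2) 3-5(w=5) 3-6(w=7)}
step 4: add edge 2-4 (w=8); MST = {2-3(w=2) 2-4(w=8) 3-5(w=5) 3-6(w=7)}
step 5: add edge 0-4 (w=3); MST = {0-4(w=3) 2-3(w=2) 2-4(w=8) 3-5(w=5) 3-6(w=7)}
step 6: add edge 1-6 (w=10); MST = {0-4(w=3) 1-6(w=10) 2-3(w=2) 2-4(w=8) 3-5(w=5) 3-6(w=7)}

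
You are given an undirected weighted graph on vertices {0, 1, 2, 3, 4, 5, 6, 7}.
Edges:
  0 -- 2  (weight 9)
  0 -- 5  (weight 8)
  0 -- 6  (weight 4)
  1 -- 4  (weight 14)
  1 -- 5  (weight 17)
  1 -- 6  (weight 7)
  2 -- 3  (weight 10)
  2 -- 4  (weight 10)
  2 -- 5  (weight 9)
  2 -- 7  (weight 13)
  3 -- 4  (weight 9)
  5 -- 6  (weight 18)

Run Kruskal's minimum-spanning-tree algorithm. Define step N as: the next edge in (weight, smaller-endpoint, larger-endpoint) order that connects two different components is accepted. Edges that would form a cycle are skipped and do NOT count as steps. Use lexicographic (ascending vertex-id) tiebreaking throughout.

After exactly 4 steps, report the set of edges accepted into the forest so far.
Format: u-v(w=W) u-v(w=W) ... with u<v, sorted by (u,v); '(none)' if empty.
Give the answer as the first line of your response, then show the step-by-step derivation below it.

0-2(w=9) 0-5(w=8) 0-6(w=4) 1-6(w=7)

step 1: add edge 0-6 (w=4); MST = {0-6(w=4)}
step 2: add edge 1-6 (w=7); MST = {0-6(w=4) 1-6(w=7)}
step 3: add edge 0-5 (w=8); MST = {0-5(w=8) 0-6(w=4) 1-6(w=7)}
step 4: add edge 0-2 (w=9); MST = {0-2(w=9) 0-5(w=8) 0-6(w=4) 1-6(w=7)}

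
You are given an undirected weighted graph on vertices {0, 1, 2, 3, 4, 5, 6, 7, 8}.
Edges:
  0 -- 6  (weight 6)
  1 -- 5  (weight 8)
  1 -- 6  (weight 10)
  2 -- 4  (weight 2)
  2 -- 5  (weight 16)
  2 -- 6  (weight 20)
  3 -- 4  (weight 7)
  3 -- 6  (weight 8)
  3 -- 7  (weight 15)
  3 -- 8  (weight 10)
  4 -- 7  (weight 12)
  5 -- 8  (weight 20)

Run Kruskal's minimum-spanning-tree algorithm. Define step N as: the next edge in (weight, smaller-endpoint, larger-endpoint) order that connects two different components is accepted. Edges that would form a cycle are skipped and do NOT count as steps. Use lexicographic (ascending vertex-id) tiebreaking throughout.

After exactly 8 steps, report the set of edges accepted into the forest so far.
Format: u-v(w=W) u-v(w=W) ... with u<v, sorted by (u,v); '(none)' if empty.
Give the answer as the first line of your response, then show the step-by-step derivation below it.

0-6(w=6) 1-5(w=8) 1-6(w=10) 2-4(w=2) 3-4(w=7) 3-6(w=8) 3-8(w=10) 4-7(w=12)

step 1: add edge 2-4 (w=2); MST = {2-4(w=2)}
step 2: add edge 0-6 (w=6); MST = {0-6(w=6) 2-4(w=2)}
step 3: add edge 3-4 (w=7); MST = {0-6(w=6) 2-4(w=2) 3-4(w=7)}
step 4: add edge 1-5 (w=8); MST = {0-6(w=6) 1-5(w=8) 2-4(w=2) 3-4(w=7)}
step 5: add edge 3-6 (w=8); MST = {0-6(w=6) 1-5(w=8) 2-4(w=2) 3-4(w=7) 3-6(w=8)}
step 6: add edge 1-6 (w=10); MST = {0-6(w=6) 1-5(w=8) 1-6(w=10) 2-4(w=2) 3-4(w=7) 3-6(w=8)}
step 7: add edge 3-8 (w=10); MST = {0-6(w=6) 1-5(w=8) 1-6(w=10) 2-4(w=2) 3-4(w=7) 3-6(w=8) 3-8(w=10)}
step 8: add edge 4-7 (w=12); MST = {0-6(w=6) 1-5(w=8) 1-6(w=10) 2-4(w=2) 3-4(w=7) 3-6(w=8) 3-8(w=10) 4-7(w=12)}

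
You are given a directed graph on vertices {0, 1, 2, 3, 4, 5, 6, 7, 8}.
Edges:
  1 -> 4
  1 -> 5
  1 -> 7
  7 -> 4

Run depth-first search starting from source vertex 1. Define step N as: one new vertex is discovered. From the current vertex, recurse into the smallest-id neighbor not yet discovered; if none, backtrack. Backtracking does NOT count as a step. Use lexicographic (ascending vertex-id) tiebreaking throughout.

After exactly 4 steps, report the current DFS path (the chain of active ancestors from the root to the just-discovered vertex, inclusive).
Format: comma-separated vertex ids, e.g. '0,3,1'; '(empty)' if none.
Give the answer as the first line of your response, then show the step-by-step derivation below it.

1,7

step 1: discover 1; path=1; order=1
step 2: discover 4; path=1>4; order=1,4
step 3: discover 5; path=1>5; order=1,4,5
step 4: discover 7; path=1>7; order=1,4,5,7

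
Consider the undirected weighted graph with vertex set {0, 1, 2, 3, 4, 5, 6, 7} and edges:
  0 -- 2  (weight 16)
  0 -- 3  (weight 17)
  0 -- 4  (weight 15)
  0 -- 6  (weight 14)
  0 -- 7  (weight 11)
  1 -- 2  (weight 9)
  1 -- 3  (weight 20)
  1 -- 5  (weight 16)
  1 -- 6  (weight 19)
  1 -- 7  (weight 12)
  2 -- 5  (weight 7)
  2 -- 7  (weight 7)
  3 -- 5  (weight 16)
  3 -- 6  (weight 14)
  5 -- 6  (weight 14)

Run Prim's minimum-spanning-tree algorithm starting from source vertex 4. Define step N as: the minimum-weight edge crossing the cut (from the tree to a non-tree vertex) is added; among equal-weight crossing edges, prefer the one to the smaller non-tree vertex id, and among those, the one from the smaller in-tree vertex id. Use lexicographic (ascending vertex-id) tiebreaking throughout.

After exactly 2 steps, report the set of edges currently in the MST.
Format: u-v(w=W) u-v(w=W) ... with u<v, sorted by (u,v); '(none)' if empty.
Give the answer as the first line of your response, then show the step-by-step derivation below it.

0-4(w=15) 0-7(w=11)

step 1: add edge 0-4 (w=15); MST = {0-4(w=15)}
step 2: add edge 0-7 (w=11); MST = {0-4(w=15) 0-7(w=11)}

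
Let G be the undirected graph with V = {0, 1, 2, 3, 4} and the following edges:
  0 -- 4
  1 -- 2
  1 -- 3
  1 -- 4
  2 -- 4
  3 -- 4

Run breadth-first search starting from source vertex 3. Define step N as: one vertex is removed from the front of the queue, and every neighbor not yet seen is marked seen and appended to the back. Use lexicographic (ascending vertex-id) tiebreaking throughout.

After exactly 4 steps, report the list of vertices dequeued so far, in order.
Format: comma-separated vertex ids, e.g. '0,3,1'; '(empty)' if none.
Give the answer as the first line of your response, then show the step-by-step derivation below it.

3,1,4,2

step 1: dequeue 3; queue=[1,4]; order=3
step 2: dequeue 1; queue=[4,2]; order=3,1
step 3: dequeue 4; queue=[2,0]; order=3,1,4
step 4: dequeue 2; queue=[0]; order=3,1,4,2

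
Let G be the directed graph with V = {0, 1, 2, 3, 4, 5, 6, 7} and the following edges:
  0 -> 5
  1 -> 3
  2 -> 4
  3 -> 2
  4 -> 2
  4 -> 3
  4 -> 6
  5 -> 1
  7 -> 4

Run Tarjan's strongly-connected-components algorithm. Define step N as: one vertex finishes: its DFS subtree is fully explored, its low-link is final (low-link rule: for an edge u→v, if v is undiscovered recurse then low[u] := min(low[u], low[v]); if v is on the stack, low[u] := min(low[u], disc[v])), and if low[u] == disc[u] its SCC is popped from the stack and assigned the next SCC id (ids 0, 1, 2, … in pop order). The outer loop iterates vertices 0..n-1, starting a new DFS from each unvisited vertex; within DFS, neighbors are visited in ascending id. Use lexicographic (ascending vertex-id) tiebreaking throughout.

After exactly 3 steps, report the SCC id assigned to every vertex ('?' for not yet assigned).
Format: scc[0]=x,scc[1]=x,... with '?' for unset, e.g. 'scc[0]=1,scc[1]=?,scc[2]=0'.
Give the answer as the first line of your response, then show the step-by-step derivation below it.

scc[0]=?,scc[1]=?,scc[2]=?,scc[3]=?,scc[4]=?,scc[5]=?,scc[6]=0,scc[7]=?

step 1: low=(low[0]=0,low[1]=2,low[2]=4,low[3]=3,low[4]=3,low[5]=1,low[6]=6,low[7]=?); scc=(scc[0]=?,scc[1]=?,scc[2]=?,scc[3]=?,scc[4]=?,scc[5]=?,scc[6]=0,scc[7]=?)
step 2: low=(low[0]=0,low[1]=2,low[2]=4,low[3]=3,low[4]=3,low[5]=1,low[6]=6,low[7]=?); scc=(scc[0]=?,scc[1]=?,scc[2]=?,scc[3]=?,scc[4]=?,scc[5]=?,scc[6]=0,scc[7]=?)
step 3: low=(low[0]=0,low[1]=2,low[2]=3,low[3]=3,low[4]=3,low[5]=1,low[6]=6,low[7]=?); scc=(scc[0]=?,scc[1]=?,scc[2]=?,scc[3]=?,scc[4]=?,scc[5]=?,scc[6]=0,scc[7]=?)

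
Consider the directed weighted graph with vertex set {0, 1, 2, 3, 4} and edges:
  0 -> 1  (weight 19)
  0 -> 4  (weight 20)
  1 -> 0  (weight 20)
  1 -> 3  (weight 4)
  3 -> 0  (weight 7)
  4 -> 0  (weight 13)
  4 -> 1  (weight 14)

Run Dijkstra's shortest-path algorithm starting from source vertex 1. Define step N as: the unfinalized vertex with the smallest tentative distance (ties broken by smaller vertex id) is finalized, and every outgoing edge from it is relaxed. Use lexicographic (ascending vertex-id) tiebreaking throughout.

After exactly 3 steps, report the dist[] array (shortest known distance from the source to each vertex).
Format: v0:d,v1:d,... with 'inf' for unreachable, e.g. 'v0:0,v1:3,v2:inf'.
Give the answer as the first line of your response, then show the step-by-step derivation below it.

v0:11,v1:0,v2:inf,v3:4,v4:31

step 1: dist = v0:20,v1:0,v2:inf,v3:4,v4:inf
step 2: dist = v0:11,v1:0,v2:inf,v3:4,v4:inf
step 3: dist = v0:11,v1:0,v2:inf,v3:4,v4:31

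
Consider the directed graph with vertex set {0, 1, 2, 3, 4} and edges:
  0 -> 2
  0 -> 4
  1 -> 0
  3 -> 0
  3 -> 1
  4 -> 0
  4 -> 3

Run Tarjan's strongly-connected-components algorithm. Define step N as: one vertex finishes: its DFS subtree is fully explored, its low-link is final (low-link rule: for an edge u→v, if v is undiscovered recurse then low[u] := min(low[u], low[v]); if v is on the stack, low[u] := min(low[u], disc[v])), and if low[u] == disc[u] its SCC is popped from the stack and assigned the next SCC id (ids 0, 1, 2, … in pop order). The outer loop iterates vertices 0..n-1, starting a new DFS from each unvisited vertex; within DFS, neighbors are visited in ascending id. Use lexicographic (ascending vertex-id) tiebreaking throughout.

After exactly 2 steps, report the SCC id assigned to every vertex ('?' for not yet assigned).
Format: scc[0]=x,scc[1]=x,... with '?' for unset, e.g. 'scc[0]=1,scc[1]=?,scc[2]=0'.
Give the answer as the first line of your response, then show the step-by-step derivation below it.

scc[0]=?,scc[1]=?,scc[2]=0,scc[3]=?,scc[4]=?

step 1: low=(low[0]=0,low[1]=?,low[2]=1,low[3]=?,low[4]=?); scc=(scc[0]=?,scc[1]=?,scc[2]=0,scc[3]=?,scc[4]=?)
step 2: low=(low[0]=0,low[1]=0,low[2]=1,low[3]=0,low[4]=0); scc=(scc[0]=?,scc[1]=?,scc[2]=0,scc[3]=?,scc[4]=?)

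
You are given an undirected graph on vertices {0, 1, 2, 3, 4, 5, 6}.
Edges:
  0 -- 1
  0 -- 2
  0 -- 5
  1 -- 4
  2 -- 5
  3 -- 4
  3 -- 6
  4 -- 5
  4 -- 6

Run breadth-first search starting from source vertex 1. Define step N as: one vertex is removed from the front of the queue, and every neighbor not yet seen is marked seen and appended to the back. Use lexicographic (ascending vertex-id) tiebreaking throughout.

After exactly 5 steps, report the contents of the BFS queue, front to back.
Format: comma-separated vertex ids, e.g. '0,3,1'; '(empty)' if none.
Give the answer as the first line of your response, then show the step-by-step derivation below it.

3,6

step 1: dequeue 1; queue=[0,4]; order=1
step 2: dequeue 0; queue=[4,2,5]; order=1,0
step 3: dequeue 4; queue=[2,5,3,6]; order=1,0,4
step 4: dequeue 2; queue=[5,3,6]; order=1,0,4,2
step 5: dequeue 5; queue=[3,6]; order=1,0,4,2,5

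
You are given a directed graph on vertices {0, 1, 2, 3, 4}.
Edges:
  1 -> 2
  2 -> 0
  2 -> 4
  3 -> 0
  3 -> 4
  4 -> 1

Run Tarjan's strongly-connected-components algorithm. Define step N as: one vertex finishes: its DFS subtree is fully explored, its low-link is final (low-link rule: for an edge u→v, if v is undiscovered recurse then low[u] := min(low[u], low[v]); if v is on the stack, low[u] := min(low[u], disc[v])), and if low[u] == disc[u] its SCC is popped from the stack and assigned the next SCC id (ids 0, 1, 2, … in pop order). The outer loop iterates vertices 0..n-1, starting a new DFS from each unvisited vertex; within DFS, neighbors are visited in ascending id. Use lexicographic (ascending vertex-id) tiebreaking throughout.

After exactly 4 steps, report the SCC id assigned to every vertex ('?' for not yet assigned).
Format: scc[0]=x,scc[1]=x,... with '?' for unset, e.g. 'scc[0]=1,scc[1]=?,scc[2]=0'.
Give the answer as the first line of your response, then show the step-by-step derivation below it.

scc[0]=0,scc[1]=1,scc[2]=1,scc[3]=?,scc[4]=1

step 1: low=(low[0]=0,low[1]=?,low[2]=?,low[3]=?,low[4]=?); scc=(scc[0]=0,scc[1]=?,scc[2]=?,scc[3]=?,scc[4]=?)
step 2: low=(low[0]=0,low[1]=1,low[2]=2,low[3]=?,low[4]=1); scc=(scc[0]=0,scc[1]=?,scc[2]=?,scc[3]=?,scc[4]=?)
step 3: low=(low[0]=0,low[1]=1,low[2]=1,low[3]=?,low[4]=1); scc=(scc[0]=0,scc[1]=?,scc[2]=?,scc[3]=?,scc[4]=?)
step 4: low=(low[0]=0,low[1]=1,low[2]=1,low[3]=?,low[4]=1); scc=(scc[0]=0,scc[1]=1,scc[2]=1,scc[3]=?,scc[4]=1)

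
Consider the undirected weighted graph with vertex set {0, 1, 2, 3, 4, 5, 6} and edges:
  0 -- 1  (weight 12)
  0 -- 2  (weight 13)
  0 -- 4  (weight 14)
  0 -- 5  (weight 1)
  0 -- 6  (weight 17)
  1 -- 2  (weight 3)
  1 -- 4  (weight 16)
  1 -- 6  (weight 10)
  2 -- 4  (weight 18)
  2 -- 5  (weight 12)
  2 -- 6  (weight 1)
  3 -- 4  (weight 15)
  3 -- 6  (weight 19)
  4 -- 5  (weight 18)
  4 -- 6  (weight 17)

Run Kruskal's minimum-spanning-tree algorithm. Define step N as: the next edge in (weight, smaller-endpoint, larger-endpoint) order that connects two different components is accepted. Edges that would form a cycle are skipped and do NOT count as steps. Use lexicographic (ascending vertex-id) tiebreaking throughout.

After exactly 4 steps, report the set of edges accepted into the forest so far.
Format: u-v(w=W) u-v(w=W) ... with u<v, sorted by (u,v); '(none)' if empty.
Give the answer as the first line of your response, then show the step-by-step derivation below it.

0-1(w=12) 0-5(w=1) 1-2(w=3) 2-6(w=1)

step 1: add edge 0-5 (w=1); MST = {0-5(w=1)}
step 2: add edge 2-6 (w=1); MST = {0-5(w=1) 2-6(w=1)}
step 3: add edge 1-2 (w=3); MST = {0-5(w=1) 1-2(w=3) 2-6(w=1)}
step 4: add edge 0-1 (w=12); MST = {0-1(w=12) 0-5(w=1) 1-2(w=3) 2-6(w=1)}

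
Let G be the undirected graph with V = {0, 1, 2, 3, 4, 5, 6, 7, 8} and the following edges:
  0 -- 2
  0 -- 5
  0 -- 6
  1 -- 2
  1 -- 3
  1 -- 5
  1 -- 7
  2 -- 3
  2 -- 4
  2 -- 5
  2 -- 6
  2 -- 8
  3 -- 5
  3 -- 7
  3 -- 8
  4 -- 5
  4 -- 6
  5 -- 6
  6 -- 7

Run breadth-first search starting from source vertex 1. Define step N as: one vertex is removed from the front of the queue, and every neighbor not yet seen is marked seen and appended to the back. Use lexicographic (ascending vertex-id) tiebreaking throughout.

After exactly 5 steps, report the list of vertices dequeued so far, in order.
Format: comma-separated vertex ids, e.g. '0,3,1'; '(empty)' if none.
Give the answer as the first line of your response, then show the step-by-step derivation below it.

1,2,3,5,7

step 1: dequeue 1; queue=[2,3,5,7]; order=1
step 2: dequeue 2; queue=[3,5,7,0,4,6,8]; order=1,2
step 3: dequeue 3; queue=[5,7,0,4,6,8]; order=1,2,3
step 4: dequeue 5; queue=[7,0,4,6,8]; order=1,2,3,5
step 5: dequeue 7; queue=[0,4,6,8]; order=1,2,3,5,7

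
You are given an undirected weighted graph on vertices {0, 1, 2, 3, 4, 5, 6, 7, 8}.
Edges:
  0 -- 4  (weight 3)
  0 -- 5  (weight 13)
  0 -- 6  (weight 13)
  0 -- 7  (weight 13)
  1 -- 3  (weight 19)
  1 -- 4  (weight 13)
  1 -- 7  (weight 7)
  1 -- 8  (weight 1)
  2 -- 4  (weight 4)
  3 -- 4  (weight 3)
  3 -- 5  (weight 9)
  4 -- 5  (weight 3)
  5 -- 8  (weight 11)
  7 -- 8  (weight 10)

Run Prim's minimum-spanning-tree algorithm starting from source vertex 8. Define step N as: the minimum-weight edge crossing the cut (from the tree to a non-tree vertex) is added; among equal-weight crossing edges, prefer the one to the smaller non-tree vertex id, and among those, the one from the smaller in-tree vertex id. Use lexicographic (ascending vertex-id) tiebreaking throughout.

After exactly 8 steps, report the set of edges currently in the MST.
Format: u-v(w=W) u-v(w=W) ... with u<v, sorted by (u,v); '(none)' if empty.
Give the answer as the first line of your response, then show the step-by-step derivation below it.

0-4(w=3) 0-6(w=13) 1-7(w=7) 1-8(w=1) 2-4(w=4) 3-4(w=3) 4-5(w=3) 5-8(w=11)

step 1: add edge 1-8 (w=1); MST = {1-8(w=1)}
step 2: add edge 1-7 (w=7); MST = {1-7(w=7) 1-8(w=1)}
step 3: add edge 5-8 (w=11); MST = {1-7(w=7) 1-8(w=1) 5-8(w=11)}
step 4: add edge 4-5 (w=3); MST = {1-7(w=7) 1-8(w=1) 4-5(w=3) 5-8(w=11)}
step 5: add edge 0-4 (w=3); MST = {0-4(w=3) 1-7(w=7) 1-8(w=1) 4-5(w=3) 5-8(w=11)}
step 6: add edge 3-4 (w=3); MST = {0-4(w=3) 1-7(w=7) 1-8(w=1) 3-4(w=3) 4-5(w=3) 5-8(w=11)}
step 7: add edge 2-4 (w=4); MST = {0-4(w=3) 1-7(w=7) 1-8(w=1) 2-4(w=4) 3-4(w=3) 4-5(w=3) 5-8(w=11)}
step 8: add edge 0-6 (w=13); MST = {0-4(w=3) 0-6(w=13) 1-7(w=7) 1-8(w=1) 2-4(w=4) 3-4(w=3) 4-5(w=3) 5-8(w=11)}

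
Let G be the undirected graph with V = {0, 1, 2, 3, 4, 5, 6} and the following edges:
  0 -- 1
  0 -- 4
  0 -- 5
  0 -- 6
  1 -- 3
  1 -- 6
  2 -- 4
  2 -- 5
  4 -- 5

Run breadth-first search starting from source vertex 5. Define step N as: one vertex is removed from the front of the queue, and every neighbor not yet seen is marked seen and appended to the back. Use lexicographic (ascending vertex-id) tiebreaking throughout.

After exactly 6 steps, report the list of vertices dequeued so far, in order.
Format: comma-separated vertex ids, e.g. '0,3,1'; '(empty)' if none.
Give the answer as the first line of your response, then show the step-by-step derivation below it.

5,0,2,4,1,6

step 1: dequeue 5; queue=[0,2,4]; order=5
step 2: dequeue 0; queue=[2,4,1,6]; order=5,0
step 3: dequeue 2; queue=[4,1,6]; order=5,0,2
step 4: dequeue 4; queue=[1,6]; order=5,0,2,4
step 5: dequeue 1; queue=[6,3]; order=5,0,2,4,1
step 6: dequeue 6; queue=[3]; order=5,0,2,4,1,6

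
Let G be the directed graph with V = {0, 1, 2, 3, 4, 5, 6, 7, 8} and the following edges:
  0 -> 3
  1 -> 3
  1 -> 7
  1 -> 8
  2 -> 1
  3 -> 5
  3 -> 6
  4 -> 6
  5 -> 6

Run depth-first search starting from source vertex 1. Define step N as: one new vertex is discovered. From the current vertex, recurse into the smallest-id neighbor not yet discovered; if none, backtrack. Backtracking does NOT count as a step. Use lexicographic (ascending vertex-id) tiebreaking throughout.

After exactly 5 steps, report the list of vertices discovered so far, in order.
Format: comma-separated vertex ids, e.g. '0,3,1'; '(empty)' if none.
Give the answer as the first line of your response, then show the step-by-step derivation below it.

1,3,5,6,7

step 1: discover 1; path=1; order=1
step 2: discover 3; path=1>3; order=1,3
step 3: discover 5; path=1>3>5; order=1,3,5
step 4: discover 6; path=1>3>5>6; order=1,3,5,6
step 5: discover 7; path=1>7; order=1,3,5,6,7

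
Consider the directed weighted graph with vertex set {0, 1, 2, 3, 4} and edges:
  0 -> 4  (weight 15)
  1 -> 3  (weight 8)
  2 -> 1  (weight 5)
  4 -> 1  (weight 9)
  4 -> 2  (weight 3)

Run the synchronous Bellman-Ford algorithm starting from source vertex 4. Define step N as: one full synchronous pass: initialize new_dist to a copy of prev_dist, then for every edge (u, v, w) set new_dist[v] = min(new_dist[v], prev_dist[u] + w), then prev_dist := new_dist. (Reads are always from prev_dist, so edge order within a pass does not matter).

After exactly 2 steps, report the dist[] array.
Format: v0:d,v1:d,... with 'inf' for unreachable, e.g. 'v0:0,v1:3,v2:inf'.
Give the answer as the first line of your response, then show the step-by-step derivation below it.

v0:inf,v1:8,v2:3,v3:17,v4:0

step 1: dist = v0:inf,v1:9,v2:3,v3:inf,v4:0
step 2: dist = v0:inf,v1:8,v2:3,v3:17,v4:0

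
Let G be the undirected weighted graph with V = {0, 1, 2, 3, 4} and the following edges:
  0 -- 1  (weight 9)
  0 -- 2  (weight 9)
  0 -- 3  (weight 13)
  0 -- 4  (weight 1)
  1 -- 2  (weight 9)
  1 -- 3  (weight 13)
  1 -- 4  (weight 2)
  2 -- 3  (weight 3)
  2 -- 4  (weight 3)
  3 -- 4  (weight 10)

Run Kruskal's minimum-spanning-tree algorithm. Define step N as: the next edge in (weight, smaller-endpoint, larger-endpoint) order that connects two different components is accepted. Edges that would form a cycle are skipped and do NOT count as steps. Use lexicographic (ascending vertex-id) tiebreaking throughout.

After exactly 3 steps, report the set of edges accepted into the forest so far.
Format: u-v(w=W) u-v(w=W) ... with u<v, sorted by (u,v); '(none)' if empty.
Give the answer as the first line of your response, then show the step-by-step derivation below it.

0-4(w=1) 1-4(w=2) 2-3(w=3)

step 1: add edge 0-4 (w=1); MST = {0-4(w=1)}
step 2: add edge 1-4 (w=2); MST = {0-4(w=1) 1-4(w=2)}
step 3: add edge 2-3 (w=3); MST = {0-4(w=1) 1-4(w=2) 2-3(w=3)}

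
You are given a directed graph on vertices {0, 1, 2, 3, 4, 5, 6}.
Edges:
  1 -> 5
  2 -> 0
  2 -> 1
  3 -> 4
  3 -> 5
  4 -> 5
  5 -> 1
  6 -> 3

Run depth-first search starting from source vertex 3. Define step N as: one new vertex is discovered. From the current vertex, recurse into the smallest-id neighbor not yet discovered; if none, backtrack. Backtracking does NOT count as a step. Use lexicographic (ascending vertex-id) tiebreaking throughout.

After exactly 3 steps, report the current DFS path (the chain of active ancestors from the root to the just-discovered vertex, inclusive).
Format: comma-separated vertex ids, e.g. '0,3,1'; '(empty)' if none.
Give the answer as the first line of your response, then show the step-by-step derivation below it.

3,4,5

step 1: discover 3; path=3; order=3
step 2: discover 4; path=3>4; order=3,4
step 3: discover 5; path=3>4>5; order=3,4,5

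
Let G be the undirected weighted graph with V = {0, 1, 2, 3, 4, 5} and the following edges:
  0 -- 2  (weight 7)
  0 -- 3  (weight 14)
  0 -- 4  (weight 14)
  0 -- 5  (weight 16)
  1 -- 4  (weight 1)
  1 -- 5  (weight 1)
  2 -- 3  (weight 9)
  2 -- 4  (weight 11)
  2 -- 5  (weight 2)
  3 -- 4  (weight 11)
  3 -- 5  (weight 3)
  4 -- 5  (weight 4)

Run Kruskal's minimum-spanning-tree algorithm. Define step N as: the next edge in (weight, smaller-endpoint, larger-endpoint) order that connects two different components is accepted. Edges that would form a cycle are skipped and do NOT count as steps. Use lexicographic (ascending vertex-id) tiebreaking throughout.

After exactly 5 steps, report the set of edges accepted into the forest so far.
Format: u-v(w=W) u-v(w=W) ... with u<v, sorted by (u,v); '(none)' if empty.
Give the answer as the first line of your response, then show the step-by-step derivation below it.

0-2(w=7) 1-4(w=1) 1-5(w=1) 2-5(w=2) 3-5(w=3)

step 1: add edge 1-4 (w=1); MST = {1-4(w=1)}
step 2: add edge 1-5 (w=1); MST = {1-4(w=1) 1-5(w=1)}
step 3: add edge 2-5 (w=2); MST = {1-4(w=1) 1-5(w=1) 2-5(w=2)}
step 4: add edge 3-5 (w=3); MST = {1-4(w=1) 1-5(w=1) 2-5(w=2) 3-5(w=3)}
step 5: add edge 0-2 (w=7); MST = {0-2(w=7) 1-4(w=1) 1-5(w=1) 2-5(w=2) 3-5(w=3)}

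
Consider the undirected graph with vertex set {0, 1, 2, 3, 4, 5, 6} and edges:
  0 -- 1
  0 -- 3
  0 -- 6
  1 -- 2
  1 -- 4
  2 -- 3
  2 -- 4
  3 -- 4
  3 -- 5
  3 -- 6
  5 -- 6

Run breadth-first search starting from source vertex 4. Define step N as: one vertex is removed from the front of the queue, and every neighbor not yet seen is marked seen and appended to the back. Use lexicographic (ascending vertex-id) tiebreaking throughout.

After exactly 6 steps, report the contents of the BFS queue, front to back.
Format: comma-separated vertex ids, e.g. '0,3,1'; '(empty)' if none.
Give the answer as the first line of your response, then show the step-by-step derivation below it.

6

step 1: dequeue 4; queue=[1,2,3]; order=4
step 2: dequeue 1; queue=[2,3,0]; order=4,1
step 3: dequeue 2; queue=[3,0]; order=4,1,2
step 4: dequeue 3; queue=[0,5,6]; order=4,1,2,3
step 5: dequeue 0; queue=[5,6]; order=4,1,2,3,0
step 6: dequeue 5; queue=[6]; order=4,1,2,3,0,5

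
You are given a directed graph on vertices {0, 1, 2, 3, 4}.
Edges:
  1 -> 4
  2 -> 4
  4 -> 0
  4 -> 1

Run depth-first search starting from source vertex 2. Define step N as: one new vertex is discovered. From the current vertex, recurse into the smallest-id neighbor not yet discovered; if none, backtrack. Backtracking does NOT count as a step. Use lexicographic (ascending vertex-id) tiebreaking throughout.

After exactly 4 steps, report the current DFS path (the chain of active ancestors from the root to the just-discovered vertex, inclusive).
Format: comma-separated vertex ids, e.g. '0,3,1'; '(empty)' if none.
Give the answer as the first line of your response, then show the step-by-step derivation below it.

2,4,1

step 1: discover 2; path=2; order=2
step 2: discover 4; path=2>4; order=2,4
step 3: discover 0; path=2>4>0; order=2,4,0
step 4: discover 1; path=2>4>1; order=2,4,0,1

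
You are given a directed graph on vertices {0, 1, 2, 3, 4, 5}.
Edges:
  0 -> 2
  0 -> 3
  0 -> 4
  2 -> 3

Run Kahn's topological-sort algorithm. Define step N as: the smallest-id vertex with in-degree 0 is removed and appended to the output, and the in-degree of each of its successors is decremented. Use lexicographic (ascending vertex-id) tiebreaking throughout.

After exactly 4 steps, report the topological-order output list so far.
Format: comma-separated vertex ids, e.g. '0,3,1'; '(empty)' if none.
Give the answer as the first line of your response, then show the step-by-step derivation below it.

0,1,2,3

step 1: output 0; order=[0]; indeg=(0,0,0,1,0,0)
step 2: output 1; order=[0,1]; indeg=(0,0,0,1,0,0)
step 3: output 2; order=[0,1,2]; indeg=(0,0,0,0,0,0)
step 4: output 3; order=[0,1,2,3]; indeg=(0,0,0,0,0,0)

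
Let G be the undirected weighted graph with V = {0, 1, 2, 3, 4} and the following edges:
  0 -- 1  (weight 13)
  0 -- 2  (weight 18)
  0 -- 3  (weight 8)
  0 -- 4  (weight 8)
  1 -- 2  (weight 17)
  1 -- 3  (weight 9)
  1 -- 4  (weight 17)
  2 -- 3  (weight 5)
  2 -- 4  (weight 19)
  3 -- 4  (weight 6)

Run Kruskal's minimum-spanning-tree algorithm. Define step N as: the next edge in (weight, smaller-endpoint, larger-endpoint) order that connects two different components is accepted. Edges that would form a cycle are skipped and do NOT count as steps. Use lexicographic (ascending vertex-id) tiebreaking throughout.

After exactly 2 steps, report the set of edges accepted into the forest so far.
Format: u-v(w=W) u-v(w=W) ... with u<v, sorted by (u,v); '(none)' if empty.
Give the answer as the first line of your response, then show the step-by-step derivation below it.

2-3(w=5) 3-4(w=6)

step 1: add edge 2-3 (w=5); MST = {2-3(w=5)}
step 2: add edge 3-4 (w=6); MST = {2-3(w=5) 3-4(w=6)}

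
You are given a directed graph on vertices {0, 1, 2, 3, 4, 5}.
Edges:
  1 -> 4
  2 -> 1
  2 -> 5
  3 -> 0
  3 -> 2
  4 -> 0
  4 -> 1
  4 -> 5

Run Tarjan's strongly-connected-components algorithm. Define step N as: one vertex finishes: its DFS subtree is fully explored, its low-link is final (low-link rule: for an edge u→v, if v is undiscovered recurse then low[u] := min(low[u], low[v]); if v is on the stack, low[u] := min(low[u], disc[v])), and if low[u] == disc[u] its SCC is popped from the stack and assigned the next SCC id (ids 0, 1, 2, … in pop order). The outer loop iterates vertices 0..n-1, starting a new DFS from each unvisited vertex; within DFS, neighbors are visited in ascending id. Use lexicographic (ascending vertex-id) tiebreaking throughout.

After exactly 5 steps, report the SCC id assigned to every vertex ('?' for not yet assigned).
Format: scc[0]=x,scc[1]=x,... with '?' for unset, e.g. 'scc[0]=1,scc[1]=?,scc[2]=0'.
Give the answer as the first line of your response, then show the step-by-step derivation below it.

scc[0]=0,scc[1]=2,scc[2]=3,scc[3]=?,scc[4]=2,scc[5]=1

step 1: low=(low[0]=0,low[1]=?,low[2]=?,low[3]=?,low[4]=?,low[5]=?); scc=(scc[0]=0,scc[1]=?,scc[2]=?,scc[3]=?,scc[4]=?,scc[5]=?)
step 2: low=(low[0]=0,low[1]=1,low[2]=?,low[3]=?,low[4]=1,low[5]=3); scc=(scc[0]=0,scc[1]=?,scc[2]=?,scc[3]=?,scc[4]=?,scc[5]=1)
step 3: low=(low[0]=0,low[1]=1,low[2]=?,low[3]=?,low[4]=1,low[5]=3); scc=(scc[0]=0,scc[1]=?,scc[2]=?,scc[3]=?,scc[4]=?,scc[5]=1)
step 4: low=(low[0]=0,low[1]=1,low[2]=?,low[3]=?,low[4]=1,low[5]=3); scc=(scc[0]=0,scc[1]=2,scc[2]=?,scc[3]=?,scc[4]=2,scc[5]=1)
step 5: low=(low[0]=0,low[1]=1,low[2]=4,low[3]=?,low[4]=1,low[5]=3); scc=(scc[0]=0,scc[1]=2,scc[2]=3,scc[3]=?,scc[4]=2,scc[5]=1)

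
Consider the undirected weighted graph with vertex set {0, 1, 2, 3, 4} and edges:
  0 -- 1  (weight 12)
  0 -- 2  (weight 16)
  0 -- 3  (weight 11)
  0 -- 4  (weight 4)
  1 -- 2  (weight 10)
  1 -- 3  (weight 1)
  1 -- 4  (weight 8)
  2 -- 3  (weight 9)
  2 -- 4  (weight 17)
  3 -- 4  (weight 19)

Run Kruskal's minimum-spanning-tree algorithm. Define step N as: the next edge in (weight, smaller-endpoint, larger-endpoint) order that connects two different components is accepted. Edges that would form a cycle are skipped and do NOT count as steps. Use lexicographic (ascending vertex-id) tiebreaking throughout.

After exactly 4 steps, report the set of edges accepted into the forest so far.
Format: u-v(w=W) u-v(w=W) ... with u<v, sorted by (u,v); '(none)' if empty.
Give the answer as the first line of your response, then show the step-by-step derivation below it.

0-4(w=4) 1-3(w=1) 1-4(w=8) 2-3(w=9)

step 1: add edge 1-3 (w=1); MST = {1-3(w=1)}
step 2: add edge 0-4 (w=4); MST = {0-4(w=4) 1-3(w=1)}
step 3: add edge 1-4 (w=8); MST = {0-4(w=4) 1-3(w=1) 1-4(w=8)}
step 4: add edge 2-3 (w=9); MST = {0-4(w=4) 1-3(w=1) 1-4(w=8) 2-3(w=9)}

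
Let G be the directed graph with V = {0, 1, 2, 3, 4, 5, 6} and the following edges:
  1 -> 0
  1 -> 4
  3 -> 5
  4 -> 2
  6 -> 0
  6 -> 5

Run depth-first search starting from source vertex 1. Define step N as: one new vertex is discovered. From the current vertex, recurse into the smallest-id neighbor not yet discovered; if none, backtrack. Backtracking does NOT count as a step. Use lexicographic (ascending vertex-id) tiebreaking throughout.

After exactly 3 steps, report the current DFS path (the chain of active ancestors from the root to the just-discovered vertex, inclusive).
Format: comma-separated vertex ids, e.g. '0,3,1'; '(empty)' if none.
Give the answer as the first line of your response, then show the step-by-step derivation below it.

1,4

step 1: discover 1; path=1; order=1
step 2: discover 0; path=1>0; order=1,0
step 3: discover 4; path=1>4; order=1,0,4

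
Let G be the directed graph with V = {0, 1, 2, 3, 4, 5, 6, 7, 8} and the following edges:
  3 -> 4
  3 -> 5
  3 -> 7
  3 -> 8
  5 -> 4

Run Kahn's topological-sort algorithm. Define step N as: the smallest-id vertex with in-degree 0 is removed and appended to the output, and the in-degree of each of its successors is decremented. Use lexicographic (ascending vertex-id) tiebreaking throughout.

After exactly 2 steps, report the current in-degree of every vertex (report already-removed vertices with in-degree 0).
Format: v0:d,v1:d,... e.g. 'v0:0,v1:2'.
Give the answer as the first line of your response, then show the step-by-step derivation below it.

v0:0,v1:0,v2:0,v3:0,v4:2,v5:1,v6:0,v7:1,v8:1

step 1: output 0; order=[0]; indeg=(0,0,0,0,2,1,0,1,1)
step 2: output 1; order=[0,1]; indeg=(0,0,0,0,2,1,0,1,1)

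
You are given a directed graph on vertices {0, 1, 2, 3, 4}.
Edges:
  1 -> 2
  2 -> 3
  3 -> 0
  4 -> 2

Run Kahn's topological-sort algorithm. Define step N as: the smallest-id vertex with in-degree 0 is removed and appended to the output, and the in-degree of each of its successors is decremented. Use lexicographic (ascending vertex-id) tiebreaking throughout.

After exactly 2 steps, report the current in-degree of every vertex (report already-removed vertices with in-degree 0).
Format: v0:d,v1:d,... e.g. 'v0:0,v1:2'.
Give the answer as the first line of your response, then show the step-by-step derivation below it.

v0:1,v1:0,v2:0,v3:1,v4:0

step 1: output 1; order=[1]; indeg=(1,0,1,1,0)
step 2: output 4; order=[1,4]; indeg=(1,0,0,1,0)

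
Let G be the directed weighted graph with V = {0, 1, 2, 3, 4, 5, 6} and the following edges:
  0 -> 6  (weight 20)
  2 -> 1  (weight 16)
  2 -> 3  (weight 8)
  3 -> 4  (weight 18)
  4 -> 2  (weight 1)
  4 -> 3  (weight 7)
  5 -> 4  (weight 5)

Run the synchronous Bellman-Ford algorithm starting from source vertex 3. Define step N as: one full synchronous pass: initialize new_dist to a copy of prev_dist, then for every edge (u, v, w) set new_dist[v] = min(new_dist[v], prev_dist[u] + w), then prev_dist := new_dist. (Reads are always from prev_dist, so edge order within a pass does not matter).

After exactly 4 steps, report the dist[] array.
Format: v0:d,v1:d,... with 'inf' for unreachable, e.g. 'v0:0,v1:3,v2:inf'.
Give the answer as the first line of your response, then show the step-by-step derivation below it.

v0:inf,v1:35,v2:19,v3:0,v4:18,v5:inf,v6:inf

step 1: dist = v0:inf,v1:inf,v2:inf,v3:0,v4:18,v5:inf,v6:inf
step 2: dist = v0:inf,v1:inf,v2:19,v3:0,v4:18,v5:inf,v6:inf
step 3: dist = v0:inf,v1:35,v2:19,v3:0,v4:18,v5:inf,v6:inf
step 4: dist = v0:inf,v1:35,v2:19,v3:0,v4:18,v5:inf,v6:inf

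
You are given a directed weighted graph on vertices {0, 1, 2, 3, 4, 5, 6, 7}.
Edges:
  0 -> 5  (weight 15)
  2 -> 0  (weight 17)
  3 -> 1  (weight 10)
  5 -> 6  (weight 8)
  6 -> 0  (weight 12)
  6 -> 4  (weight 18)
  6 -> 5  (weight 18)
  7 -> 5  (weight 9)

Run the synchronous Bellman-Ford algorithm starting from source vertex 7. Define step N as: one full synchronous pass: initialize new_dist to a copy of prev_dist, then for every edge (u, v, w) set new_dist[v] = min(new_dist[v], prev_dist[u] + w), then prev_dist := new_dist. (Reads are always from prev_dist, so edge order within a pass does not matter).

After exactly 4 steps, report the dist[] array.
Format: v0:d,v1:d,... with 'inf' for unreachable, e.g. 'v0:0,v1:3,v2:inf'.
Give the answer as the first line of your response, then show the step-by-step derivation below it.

v0:29,v1:inf,v2:inf,v3:inf,v4:35,v5:9,v6:17,v7:0

step 1: dist = v0:inf,v1:inf,v2:inf,v3:inf,v4:inf,v5:9,v6:inf,v7:0
step 2: dist = v0:inf,v1:inf,v2:inf,v3:inf,v4:inf,v5:9,v6:17,v7:0
step 3: dist = v0:29,v1:inf,v2:inf,v3:inf,v4:35,v5:9,v6:17,v7:0
step 4: dist = v0:29,v1:inf,v2:inf,v3:inf,v4:35,v5:9,v6:17,v7:0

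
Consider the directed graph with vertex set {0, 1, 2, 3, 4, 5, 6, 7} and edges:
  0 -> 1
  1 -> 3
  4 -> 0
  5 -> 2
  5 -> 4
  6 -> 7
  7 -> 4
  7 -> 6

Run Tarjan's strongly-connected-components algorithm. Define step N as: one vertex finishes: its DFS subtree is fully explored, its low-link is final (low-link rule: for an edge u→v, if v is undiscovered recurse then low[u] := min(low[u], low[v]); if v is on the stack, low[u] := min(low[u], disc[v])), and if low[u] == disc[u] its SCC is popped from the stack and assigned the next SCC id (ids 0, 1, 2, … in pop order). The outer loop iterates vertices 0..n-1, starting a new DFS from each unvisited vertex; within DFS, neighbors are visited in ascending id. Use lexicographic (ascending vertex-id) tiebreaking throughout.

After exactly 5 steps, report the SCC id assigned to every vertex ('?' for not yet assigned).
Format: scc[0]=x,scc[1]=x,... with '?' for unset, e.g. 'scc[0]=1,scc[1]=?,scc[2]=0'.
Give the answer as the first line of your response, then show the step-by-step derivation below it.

scc[0]=2,scc[1]=1,scc[2]=3,scc[3]=0,scc[4]=4,scc[5]=?,scc[6]=?,scc[7]=?

step 1: low=(low[0]=0,low[1]=1,low[2]=?,low[3]=2,low[4]=?,low[5]=?,low[6]=?,low[7]=?); scc=(scc[0]=?,scc[1]=?,scc[2]=?,scc[3]=0,scc[4]=?,scc[5]=?,scc[6]=?,scc[7]=?)
step 2: low=(low[0]=0,low[1]=1,low[2]=?,low[3]=2,low[4]=?,low[5]=?,low[6]=?,low[7]=?); scc=(scc[0]=?,scc[1]=1,scc[2]=?,scc[3]=0,scc[4]=?,scc[5]=?,scc[6]=?,scc[7]=?)
step 3: low=(low[0]=0,low[1]=1,low[2]=?,low[3]=2,low[4]=?,low[5]=?,low[6]=?,low[7]=?); scc=(scc[0]=2,scc[1]=1,scc[2]=?,scc[3]=0,scc[4]=?,scc[5]=?,scc[6]=?,scc[7]=?)
step 4: low=(low[0]=0,low[1]=1,low[2]=3,low[3]=2,low[4]=?,low[5]=?,low[6]=?,low[7]=?); scc=(scc[0]=2,scc[1]=1,scc[2]=3,scc[3]=0,scc[4]=?,scc[5]=?,scc[6]=?,scc[7]=?)
step 5: low=(low[0]=0,low[1]=1,low[2]=3,low[3]=2,low[4]=4,low[5]=?,low[6]=?,low[7]=?); scc=(scc[0]=2,scc[1]=1,scc[2]=3,scc[3]=0,scc[4]=4,scc[5]=?,scc[6]=?,scc[7]=?)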